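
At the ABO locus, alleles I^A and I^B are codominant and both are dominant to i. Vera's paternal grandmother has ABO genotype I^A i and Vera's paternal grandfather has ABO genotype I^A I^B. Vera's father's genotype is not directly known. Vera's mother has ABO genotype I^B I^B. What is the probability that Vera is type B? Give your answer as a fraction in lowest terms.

1/2

Vera's father's ABO genotype from I^A i × I^A I^B: 1/4 I^A I^A, 1/4 I^A I^B, 1/4 I^A i, 1/4 I^B i.
Crossing each possibility with the mother I^B I^B and summing P(type B): 1/4·0 + 1/4·1/2 + 1/4·1/2 + 1/4·1 = 1/2.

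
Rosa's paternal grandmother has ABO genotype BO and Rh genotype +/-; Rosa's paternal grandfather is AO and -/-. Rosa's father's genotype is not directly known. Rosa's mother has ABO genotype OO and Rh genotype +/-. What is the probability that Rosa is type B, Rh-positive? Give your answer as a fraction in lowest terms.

Rosa's father's ABO genotype from BO × AO: 1/4 AB, 1/4 AO, 1/4 BO, 1/4 OO.
Crossing each possibility with the mother OO and summing P(type B): 1/4·1/2 + 1/4·0 + 1/4·1/2 + 1/4·0 = 1/4.
Similarly for Rh via the father's Rh distribution: P(Rh+) = 5/8.
Independent loci: 1/4 × 5/8 = 5/32.

5/32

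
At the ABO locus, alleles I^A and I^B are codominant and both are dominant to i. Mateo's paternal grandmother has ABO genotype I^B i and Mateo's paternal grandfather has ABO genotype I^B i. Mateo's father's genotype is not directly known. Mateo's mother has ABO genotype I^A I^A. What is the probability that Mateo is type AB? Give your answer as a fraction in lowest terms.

1/2

Mateo's father's ABO genotype from I^B i × I^B i: 1/4 I^B I^B, 1/2 I^B i, 1/4 i i.
Crossing each possibility with the mother I^A I^A and summing P(type AB): 1/4·1 + 1/2·1/2 + 1/4·0 = 1/2.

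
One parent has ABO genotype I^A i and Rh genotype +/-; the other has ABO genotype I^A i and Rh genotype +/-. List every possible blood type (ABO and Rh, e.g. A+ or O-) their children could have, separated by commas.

O+, O-, A+, A-

Gametes from I^A i × I^A i give offspring ABO genotypes I^A I^A, I^A i, i i, i.e. phenotypes O, A.
Rh cross +/- × +/- → phenotypes Rh+, Rh-.
Combining independently: O+, O-, A+, A-.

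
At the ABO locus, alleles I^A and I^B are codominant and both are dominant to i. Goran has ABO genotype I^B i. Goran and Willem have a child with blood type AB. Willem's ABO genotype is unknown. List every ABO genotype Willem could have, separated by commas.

For each candidate genotype of Willem, check whether crossing it with I^B i can produce every observed child phenotype.
  I^A I^A → possible child types {A, AB} ✓
  I^A I^B → possible child types {A, B, AB} ✓
  I^A i → possible child types {O, A, B, AB} ✓
  I^B I^B → possible child types {B} ✗
  I^B i → possible child types {O, B} ✗
  i i → possible child types {O, B} ✗

I^A I^A, I^A I^B, I^A i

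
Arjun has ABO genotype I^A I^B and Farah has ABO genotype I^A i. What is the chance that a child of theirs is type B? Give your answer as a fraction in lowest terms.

ABO cross I^A I^B × I^A i → offspring phenotypes: 1/2 A, 1/4 B, 1/4 AB.
So P(type B) = 1/4.

1/4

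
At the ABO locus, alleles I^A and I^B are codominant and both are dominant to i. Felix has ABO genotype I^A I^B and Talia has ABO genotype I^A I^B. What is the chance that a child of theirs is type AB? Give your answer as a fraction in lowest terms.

ABO cross I^A I^B × I^A I^B → offspring phenotypes: 1/4 A, 1/4 B, 1/2 AB.
So P(type AB) = 1/2.

1/2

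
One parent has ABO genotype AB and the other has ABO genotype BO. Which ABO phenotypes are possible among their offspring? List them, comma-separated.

Gametes from AB × BO give offspring ABO genotypes AB, AO, BB, BO, i.e. phenotypes A, B, AB.

A, B, AB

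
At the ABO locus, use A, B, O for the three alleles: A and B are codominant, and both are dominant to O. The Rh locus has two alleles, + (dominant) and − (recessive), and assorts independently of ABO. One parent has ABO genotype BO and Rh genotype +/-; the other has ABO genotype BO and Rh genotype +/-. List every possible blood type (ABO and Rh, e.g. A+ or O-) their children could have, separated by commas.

O+, O-, B+, B-

Gametes from BO × BO give offspring ABO genotypes BB, BO, OO, i.e. phenotypes O, B.
Rh cross +/- × +/- → phenotypes Rh+, Rh-.
Combining independently: O+, O-, B+, B-.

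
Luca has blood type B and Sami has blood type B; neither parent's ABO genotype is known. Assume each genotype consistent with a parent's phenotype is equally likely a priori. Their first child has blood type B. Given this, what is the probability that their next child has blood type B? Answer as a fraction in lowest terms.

Possible genotypes: Luca ∈ {BB, BO}; Sami ∈ {BB, BO}.
Weight each parental genotype pair by prior × P(type-B child):
  BB × BB: posterior weight 4/15; P(next child type B) = 1.
  BB × BO: posterior weight 4/15; P(next child type B) = 1.
  BO × BB: posterior weight 4/15; P(next child type B) = 1.
  BO × BO: posterior weight 1/5; P(next child type B) = 3/4.
Weighted sum = 19/20.

19/20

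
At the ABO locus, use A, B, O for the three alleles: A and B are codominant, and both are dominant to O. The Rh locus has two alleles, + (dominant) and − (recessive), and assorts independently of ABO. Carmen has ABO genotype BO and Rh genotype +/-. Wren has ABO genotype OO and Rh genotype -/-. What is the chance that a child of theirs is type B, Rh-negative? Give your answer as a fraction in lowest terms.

1/4

ABO cross BO × OO → offspring phenotypes: 1/2 O, 1/2 B.
Rh cross +/- × -/- → 1/2 Rh+, 1/2 Rh-.
Independent loci: P(type B, Rh-negative) = 1/2 × 1/2 = 1/4.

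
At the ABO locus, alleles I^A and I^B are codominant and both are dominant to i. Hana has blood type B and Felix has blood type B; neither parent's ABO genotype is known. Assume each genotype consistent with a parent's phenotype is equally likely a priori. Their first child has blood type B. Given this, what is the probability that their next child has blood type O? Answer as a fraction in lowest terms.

1/20

Possible genotypes: Hana ∈ {I^B I^B, I^B i}; Felix ∈ {I^B I^B, I^B i}.
Weight each parental genotype pair by prior × P(type-B child):
  I^B I^B × I^B I^B: posterior weight 4/15; P(next child type O) = 0.
  I^B I^B × I^B i: posterior weight 4/15; P(next child type O) = 0.
  I^B i × I^B I^B: posterior weight 4/15; P(next child type O) = 0.
  I^B i × I^B i: posterior weight 1/5; P(next child type O) = 1/4.
Weighted sum = 1/20.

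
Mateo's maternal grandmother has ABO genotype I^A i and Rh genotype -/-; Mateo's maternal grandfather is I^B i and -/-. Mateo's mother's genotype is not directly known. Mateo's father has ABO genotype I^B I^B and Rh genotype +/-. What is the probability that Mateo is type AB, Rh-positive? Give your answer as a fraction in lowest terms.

Mateo's mother's ABO genotype from I^A i × I^B i: 1/4 I^A I^B, 1/4 I^A i, 1/4 I^B i, 1/4 i i.
Crossing each possibility with the father I^B I^B and summing P(type AB): 1/4·1/2 + 1/4·1/2 + 1/4·0 + 1/4·0 = 1/4.
Similarly for Rh via the mother's Rh distribution: P(Rh+) = 1/2.
Independent loci: 1/4 × 1/2 = 1/8.

1/8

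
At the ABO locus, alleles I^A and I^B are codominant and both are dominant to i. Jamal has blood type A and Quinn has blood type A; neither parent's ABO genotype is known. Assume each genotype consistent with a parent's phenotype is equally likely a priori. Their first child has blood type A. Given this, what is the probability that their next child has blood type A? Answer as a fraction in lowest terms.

Possible genotypes: Jamal ∈ {I^A I^A, I^A i}; Quinn ∈ {I^A I^A, I^A i}.
Weight each parental genotype pair by prior × P(type-A child):
  I^A I^A × I^A I^A: posterior weight 4/15; P(next child type A) = 1.
  I^A I^A × I^A i: posterior weight 4/15; P(next child type A) = 1.
  I^A i × I^A I^A: posterior weight 4/15; P(next child type A) = 1.
  I^A i × I^A i: posterior weight 1/5; P(next child type A) = 3/4.
Weighted sum = 19/20.

19/20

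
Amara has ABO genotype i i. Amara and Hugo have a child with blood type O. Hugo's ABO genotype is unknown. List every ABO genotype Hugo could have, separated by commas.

I^A i, I^B i, i i

For each candidate genotype of Hugo, check whether crossing it with i i can produce every observed child phenotype.
  I^A I^A → possible child types {A} ✗
  I^A I^B → possible child types {A, B} ✗
  I^A i → possible child types {O, A} ✓
  I^B I^B → possible child types {B} ✗
  I^B i → possible child types {O, B} ✓
  i i → possible child types {O} ✓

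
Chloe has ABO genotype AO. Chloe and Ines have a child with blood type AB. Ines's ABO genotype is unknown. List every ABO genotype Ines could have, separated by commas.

For each candidate genotype of Ines, check whether crossing it with AO can produce every observed child phenotype.
  AA → possible child types {A} ✗
  AB → possible child types {A, B, AB} ✓
  AO → possible child types {O, A} ✗
  BB → possible child types {B, AB} ✓
  BO → possible child types {O, A, B, AB} ✓
  OO → possible child types {O, A} ✗

AB, BB, BO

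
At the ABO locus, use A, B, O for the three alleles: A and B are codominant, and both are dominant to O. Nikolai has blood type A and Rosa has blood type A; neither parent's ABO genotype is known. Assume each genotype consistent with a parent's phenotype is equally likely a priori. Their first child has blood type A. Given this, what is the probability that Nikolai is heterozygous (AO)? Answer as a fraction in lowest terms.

7/15

Possible genotypes: Nikolai ∈ {AA, AO}; Rosa ∈ {AA, AO}.
Weight each parental genotype pair by prior × P(type-A child):
  AA × AA: posterior weight 4/15.
  AA × AO: posterior weight 4/15.
  AO × AA: posterior weight 4/15.
  AO × AO: posterior weight 1/5.
Sum the posterior weight over pairs where Nikolai is AO: 7/15.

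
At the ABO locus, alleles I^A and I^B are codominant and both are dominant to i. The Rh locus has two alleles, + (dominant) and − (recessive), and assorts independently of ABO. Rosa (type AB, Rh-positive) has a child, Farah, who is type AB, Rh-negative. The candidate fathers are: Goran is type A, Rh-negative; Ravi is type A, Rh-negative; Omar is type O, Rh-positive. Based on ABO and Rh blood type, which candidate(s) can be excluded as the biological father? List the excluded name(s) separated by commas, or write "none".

A candidate is excluded only if no genotype consistent with his phenotype could produce a type AB, Rh-negative child with a type AB, Rh-positive mother.
Omar (type O, Rh+): no genotype consistent with that phenotype can produce a type-AB Rh- child with a type-AB mother.

Omar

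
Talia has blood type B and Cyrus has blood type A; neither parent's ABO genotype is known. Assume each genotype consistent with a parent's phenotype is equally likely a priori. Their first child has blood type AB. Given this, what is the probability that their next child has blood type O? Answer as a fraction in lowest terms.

Possible genotypes: Talia ∈ {BB, BO}; Cyrus ∈ {AA, AO}.
Weight each parental genotype pair by prior × P(type-AB child):
  BB × AA: posterior weight 4/9; P(next child type O) = 0.
  BB × AO: posterior weight 2/9; P(next child type O) = 0.
  BO × AA: posterior weight 2/9; P(next child type O) = 0.
  BO × AO: posterior weight 1/9; P(next child type O) = 1/4.
Weighted sum = 1/36.

1/36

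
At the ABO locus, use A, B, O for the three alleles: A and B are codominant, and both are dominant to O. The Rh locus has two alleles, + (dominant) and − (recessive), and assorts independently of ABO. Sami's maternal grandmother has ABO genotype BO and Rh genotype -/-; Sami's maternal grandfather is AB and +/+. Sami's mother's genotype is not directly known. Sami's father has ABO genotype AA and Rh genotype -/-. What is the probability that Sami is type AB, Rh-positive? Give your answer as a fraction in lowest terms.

Sami's mother's ABO genotype from BO × AB: 1/4 AB, 1/4 AO, 1/4 BB, 1/4 BO.
Crossing each possibility with the father AA and summing P(type AB): 1/4·1/2 + 1/4·0 + 1/4·1 + 1/4·1/2 = 1/2.
Similarly for Rh via the mother's Rh distribution: P(Rh+) = 1/2.
Independent loci: 1/2 × 1/2 = 1/4.

1/4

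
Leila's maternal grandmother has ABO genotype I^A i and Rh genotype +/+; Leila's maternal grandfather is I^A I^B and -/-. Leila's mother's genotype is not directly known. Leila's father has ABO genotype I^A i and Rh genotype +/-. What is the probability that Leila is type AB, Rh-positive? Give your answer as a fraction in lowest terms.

Leila's mother's ABO genotype from I^A i × I^A I^B: 1/4 I^A I^A, 1/4 I^A I^B, 1/4 I^A i, 1/4 I^B i.
Crossing each possibility with the father I^A i and summing P(type AB): 1/4·0 + 1/4·1/4 + 1/4·0 + 1/4·1/4 = 1/8.
Similarly for Rh via the mother's Rh distribution: P(Rh+) = 3/4.
Independent loci: 1/8 × 3/4 = 3/32.

3/32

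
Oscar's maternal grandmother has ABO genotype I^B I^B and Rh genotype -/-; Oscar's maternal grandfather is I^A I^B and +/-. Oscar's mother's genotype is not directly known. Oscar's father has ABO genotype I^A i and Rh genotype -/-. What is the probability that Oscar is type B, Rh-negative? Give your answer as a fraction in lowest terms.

9/32

Oscar's mother's ABO genotype from I^B I^B × I^A I^B: 1/2 I^A I^B, 1/2 I^B I^B.
Crossing each possibility with the father I^A i and summing P(type B): 1/2·1/4 + 1/2·1/2 = 3/8.
Similarly for Rh via the mother's Rh distribution: P(Rh-) = 3/4.
Independent loci: 3/8 × 3/4 = 9/32.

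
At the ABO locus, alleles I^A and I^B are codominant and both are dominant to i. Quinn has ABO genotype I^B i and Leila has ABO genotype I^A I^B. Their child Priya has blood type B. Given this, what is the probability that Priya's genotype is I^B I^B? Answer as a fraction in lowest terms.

Cross I^B i × I^A I^B → 1/4 I^A I^B, 1/4 I^A i, 1/4 I^B I^B, 1/4 I^B i.
Type-B genotypes among offspring: I^B I^B (1/4), I^B i (1/4); total 1/2.
P(I^B I^B | type B) = (1/4) / (1/2) = 1/2.

1/2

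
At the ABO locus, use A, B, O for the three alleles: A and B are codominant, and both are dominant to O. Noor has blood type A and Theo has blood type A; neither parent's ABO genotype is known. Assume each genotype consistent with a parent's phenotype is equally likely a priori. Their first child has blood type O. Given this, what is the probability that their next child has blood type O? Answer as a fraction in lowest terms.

1/4

Possible genotypes: Noor ∈ {AA, AO}; Theo ∈ {AA, AO}.
Weight each parental genotype pair by prior × P(type-O child):
  AO × AO: posterior weight 1; P(next child type O) = 1/4.
Weighted sum = 1/4.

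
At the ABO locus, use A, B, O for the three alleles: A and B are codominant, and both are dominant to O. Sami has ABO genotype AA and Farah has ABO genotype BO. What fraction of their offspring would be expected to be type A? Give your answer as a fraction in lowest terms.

ABO cross AA × BO → offspring phenotypes: 1/2 A, 1/2 AB.
So P(type A) = 1/2.

1/2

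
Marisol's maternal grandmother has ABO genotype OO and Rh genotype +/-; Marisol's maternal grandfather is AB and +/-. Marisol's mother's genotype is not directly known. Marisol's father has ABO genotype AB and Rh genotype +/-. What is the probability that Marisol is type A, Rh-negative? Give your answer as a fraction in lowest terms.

3/32

Marisol's mother's ABO genotype from OO × AB: 1/2 AO, 1/2 BO.
Crossing each possibility with the father AB and summing P(type A): 1/2·1/2 + 1/2·1/4 = 3/8.
Similarly for Rh via the mother's Rh distribution: P(Rh-) = 1/4.
Independent loci: 3/8 × 1/4 = 3/32.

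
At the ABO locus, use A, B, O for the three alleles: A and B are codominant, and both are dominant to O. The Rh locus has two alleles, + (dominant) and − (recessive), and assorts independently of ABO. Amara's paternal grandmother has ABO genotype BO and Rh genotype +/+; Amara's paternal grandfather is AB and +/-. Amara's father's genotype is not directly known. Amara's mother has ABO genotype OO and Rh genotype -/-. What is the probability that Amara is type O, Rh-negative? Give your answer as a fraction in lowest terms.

1/16

Amara's father's ABO genotype from BO × AB: 1/4 AB, 1/4 AO, 1/4 BB, 1/4 BO.
Crossing each possibility with the mother OO and summing P(type O): 1/4·0 + 1/4·1/2 + 1/4·0 + 1/4·1/2 = 1/4.
Similarly for Rh via the father's Rh distribution: P(Rh-) = 1/4.
Independent loci: 1/4 × 1/4 = 1/16.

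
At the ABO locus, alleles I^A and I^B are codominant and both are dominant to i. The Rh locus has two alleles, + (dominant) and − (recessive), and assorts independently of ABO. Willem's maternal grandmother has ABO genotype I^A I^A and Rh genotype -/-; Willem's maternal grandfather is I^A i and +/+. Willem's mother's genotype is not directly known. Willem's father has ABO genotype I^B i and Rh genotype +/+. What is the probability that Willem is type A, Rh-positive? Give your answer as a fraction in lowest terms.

3/8

Willem's mother's ABO genotype from I^A I^A × I^A i: 1/2 I^A I^A, 1/2 I^A i.
Crossing each possibility with the father I^B i and summing P(type A): 1/2·1/2 + 1/2·1/4 = 3/8.
Similarly for Rh via the mother's Rh distribution: P(Rh+) = 1.
Independent loci: 3/8 × 1 = 3/8.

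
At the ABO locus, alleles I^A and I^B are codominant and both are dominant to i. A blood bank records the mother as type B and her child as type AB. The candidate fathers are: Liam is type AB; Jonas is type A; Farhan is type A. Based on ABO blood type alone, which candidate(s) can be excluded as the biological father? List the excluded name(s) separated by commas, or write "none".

A candidate is excluded only if no genotype consistent with his phenotype could produce a type AB child with a type B mother.
Every candidate has at least one consistent genotype combination, so none can be excluded.

none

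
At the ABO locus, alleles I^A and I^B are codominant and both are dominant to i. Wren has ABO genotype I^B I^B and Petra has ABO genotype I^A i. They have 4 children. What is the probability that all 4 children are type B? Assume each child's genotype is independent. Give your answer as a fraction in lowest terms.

ABO cross I^B I^B × I^A i → 1/2 B, 1/2 AB.
So P(type B) = 1/2 per child.
All 4 independent: (1/2)^4 = 1/16.

1/16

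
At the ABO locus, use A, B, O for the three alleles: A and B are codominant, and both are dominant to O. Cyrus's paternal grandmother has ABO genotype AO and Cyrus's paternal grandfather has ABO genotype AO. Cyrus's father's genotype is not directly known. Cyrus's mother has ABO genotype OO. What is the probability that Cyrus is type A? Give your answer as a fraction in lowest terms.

1/2

Cyrus's father's ABO genotype from AO × AO: 1/4 AA, 1/2 AO, 1/4 OO.
Crossing each possibility with the mother OO and summing P(type A): 1/4·1 + 1/2·1/2 + 1/4·0 = 1/2.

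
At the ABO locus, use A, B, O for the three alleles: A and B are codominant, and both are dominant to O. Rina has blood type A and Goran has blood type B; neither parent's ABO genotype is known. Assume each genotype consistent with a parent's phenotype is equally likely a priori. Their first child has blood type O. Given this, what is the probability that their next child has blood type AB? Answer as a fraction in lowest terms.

Possible genotypes: Rina ∈ {AA, AO}; Goran ∈ {BB, BO}.
Weight each parental genotype pair by prior × P(type-O child):
  AO × BO: posterior weight 1; P(next child type AB) = 1/4.
Weighted sum = 1/4.

1/4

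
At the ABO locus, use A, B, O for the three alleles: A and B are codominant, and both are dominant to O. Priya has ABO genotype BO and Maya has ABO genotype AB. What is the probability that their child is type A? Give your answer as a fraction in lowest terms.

ABO cross BO × AB → offspring phenotypes: 1/4 A, 1/2 B, 1/4 AB.
So P(type A) = 1/4.

1/4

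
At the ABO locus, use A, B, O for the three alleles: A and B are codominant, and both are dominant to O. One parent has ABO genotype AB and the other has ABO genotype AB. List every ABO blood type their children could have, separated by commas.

A, B, AB

Gametes from AB × AB give offspring ABO genotypes AA, AB, BB, i.e. phenotypes A, B, AB.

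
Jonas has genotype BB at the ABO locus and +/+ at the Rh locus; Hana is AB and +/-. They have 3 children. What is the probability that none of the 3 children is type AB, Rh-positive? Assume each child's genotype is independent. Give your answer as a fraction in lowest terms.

ABO cross BB × AB → 1/2 B, 1/2 AB.
Rh cross +/+ × +/- → 1 Rh+; so P(type AB, Rh-positive) = 1/2 × 1 = 1/2 per child.
P(not type AB, Rh-positive) = 1/2 for one child; (1/2)^3 = 1/8.

1/8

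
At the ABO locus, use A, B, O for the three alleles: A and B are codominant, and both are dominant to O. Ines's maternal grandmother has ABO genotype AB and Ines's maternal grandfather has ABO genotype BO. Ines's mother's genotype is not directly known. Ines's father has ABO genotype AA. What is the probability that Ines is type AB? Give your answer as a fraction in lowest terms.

Ines's mother's ABO genotype from AB × BO: 1/4 AB, 1/4 AO, 1/4 BB, 1/4 BO.
Crossing each possibility with the father AA and summing P(type AB): 1/4·1/2 + 1/4·0 + 1/4·1 + 1/4·1/2 = 1/2.

1/2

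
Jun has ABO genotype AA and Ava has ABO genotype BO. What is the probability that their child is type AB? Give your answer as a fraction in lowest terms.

ABO cross AA × BO → offspring phenotypes: 1/2 A, 1/2 AB.
So P(type AB) = 1/2.

1/2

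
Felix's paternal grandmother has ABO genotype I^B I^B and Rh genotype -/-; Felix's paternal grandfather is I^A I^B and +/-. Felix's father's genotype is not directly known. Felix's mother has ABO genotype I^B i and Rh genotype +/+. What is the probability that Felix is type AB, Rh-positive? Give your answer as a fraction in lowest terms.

Felix's father's ABO genotype from I^B I^B × I^A I^B: 1/2 I^A I^B, 1/2 I^B I^B.
Crossing each possibility with the mother I^B i and summing P(type AB): 1/2·1/4 + 1/2·0 = 1/8.
Similarly for Rh via the father's Rh distribution: P(Rh+) = 1.
Independent loci: 1/8 × 1 = 1/8.

1/8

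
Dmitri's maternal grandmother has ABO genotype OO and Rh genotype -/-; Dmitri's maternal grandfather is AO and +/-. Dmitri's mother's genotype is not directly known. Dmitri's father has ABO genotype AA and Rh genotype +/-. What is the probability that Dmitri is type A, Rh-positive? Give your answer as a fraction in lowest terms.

Dmitri's mother's ABO genotype from OO × AO: 1/2 AO, 1/2 OO.
Crossing each possibility with the father AA and summing P(type A): 1/2·1 + 1/2·1 = 1.
Similarly for Rh via the mother's Rh distribution: P(Rh+) = 5/8.
Independent loci: 1 × 5/8 = 5/8.

5/8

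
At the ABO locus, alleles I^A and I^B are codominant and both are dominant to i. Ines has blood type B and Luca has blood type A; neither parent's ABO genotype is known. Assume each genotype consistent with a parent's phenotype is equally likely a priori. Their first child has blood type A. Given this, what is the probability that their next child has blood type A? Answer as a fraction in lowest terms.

5/12

Possible genotypes: Ines ∈ {I^B I^B, I^B i}; Luca ∈ {I^A I^A, I^A i}.
Weight each parental genotype pair by prior × P(type-A child):
  I^B i × I^A I^A: posterior weight 2/3; P(next child type A) = 1/2.
  I^B i × I^A i: posterior weight 1/3; P(next child type A) = 1/4.
Weighted sum = 5/12.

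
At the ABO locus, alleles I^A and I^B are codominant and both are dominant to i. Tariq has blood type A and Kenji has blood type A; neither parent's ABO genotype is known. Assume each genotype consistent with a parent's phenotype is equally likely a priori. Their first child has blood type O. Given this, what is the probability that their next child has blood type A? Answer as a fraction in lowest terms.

3/4

Possible genotypes: Tariq ∈ {I^A I^A, I^A i}; Kenji ∈ {I^A I^A, I^A i}.
Weight each parental genotype pair by prior × P(type-O child):
  I^A i × I^A i: posterior weight 1; P(next child type A) = 3/4.
Weighted sum = 3/4.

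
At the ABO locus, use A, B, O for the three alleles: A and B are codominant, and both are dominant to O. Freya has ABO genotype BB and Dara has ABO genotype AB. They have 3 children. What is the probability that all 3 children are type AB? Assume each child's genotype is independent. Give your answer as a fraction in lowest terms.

ABO cross BB × AB → 1/2 B, 1/2 AB.
So P(type AB) = 1/2 per child.
All 3 independent: (1/2)^3 = 1/8.

1/8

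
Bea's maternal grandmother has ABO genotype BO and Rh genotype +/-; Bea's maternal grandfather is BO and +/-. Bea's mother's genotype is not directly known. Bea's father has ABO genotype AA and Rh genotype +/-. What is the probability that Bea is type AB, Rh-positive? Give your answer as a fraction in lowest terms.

Bea's mother's ABO genotype from BO × BO: 1/4 BB, 1/2 BO, 1/4 OO.
Crossing each possibility with the father AA and summing P(type AB): 1/4·1 + 1/2·1/2 + 1/4·0 = 1/2.
Similarly for Rh via the mother's Rh distribution: P(Rh+) = 3/4.
Independent loci: 1/2 × 3/4 = 3/8.

3/8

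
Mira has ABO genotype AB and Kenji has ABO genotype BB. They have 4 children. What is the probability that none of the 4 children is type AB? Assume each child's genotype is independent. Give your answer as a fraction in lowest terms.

ABO cross AB × BB → 1/2 B, 1/2 AB.
So P(type AB) = 1/2 per child.
P(not type AB) = 1/2 for one child; (1/2)^4 = 1/16.

1/16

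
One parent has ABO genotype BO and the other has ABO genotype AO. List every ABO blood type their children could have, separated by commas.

O, A, B, AB

Gametes from BO × AO give offspring ABO genotypes AB, AO, BO, OO, i.e. phenotypes O, A, B, AB.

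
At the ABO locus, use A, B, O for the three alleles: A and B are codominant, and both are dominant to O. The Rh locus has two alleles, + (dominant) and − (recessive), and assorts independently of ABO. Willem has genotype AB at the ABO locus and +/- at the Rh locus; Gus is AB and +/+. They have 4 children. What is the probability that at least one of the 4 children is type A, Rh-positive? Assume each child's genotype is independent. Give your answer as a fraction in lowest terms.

175/256

ABO cross AB × AB → 1/4 A, 1/4 B, 1/2 AB.
Rh cross +/- × +/+ → 1 Rh+; so P(type A, Rh-positive) = 1/4 × 1 = 1/4 per child.
P(none) = (3/4)^4 = 81/256; P(at least one) = 1 − 81/256 = 175/256.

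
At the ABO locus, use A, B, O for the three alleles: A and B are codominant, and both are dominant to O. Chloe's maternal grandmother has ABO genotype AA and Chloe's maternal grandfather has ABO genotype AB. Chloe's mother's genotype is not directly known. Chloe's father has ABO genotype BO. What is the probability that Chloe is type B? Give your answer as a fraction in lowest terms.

Chloe's mother's ABO genotype from AA × AB: 1/2 AA, 1/2 AB.
Crossing each possibility with the father BO and summing P(type B): 1/2·0 + 1/2·1/2 = 1/4.

1/4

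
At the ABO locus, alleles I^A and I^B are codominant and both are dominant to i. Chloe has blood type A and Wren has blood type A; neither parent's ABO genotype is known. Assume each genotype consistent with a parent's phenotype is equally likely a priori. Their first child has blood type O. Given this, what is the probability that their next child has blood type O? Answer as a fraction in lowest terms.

1/4

Possible genotypes: Chloe ∈ {I^A I^A, I^A i}; Wren ∈ {I^A I^A, I^A i}.
Weight each parental genotype pair by prior × P(type-O child):
  I^A i × I^A i: posterior weight 1; P(next child type O) = 1/4.
Weighted sum = 1/4.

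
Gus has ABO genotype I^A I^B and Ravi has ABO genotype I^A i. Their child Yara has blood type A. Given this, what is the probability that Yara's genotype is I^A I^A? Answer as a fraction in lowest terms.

1/2

Cross I^A I^B × I^A i → 1/4 I^A I^A, 1/4 I^A I^B, 1/4 I^A i, 1/4 I^B i.
Type-A genotypes among offspring: I^A I^A (1/4), I^A i (1/4); total 1/2.
P(I^A I^A | type A) = (1/4) / (1/2) = 1/2.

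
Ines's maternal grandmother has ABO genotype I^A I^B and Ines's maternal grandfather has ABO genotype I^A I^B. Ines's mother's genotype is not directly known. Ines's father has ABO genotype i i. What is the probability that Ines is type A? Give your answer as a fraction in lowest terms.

1/2

Ines's mother's ABO genotype from I^A I^B × I^A I^B: 1/4 I^A I^A, 1/2 I^A I^B, 1/4 I^B I^B.
Crossing each possibility with the father i i and summing P(type A): 1/4·1 + 1/2·1/2 + 1/4·0 = 1/2.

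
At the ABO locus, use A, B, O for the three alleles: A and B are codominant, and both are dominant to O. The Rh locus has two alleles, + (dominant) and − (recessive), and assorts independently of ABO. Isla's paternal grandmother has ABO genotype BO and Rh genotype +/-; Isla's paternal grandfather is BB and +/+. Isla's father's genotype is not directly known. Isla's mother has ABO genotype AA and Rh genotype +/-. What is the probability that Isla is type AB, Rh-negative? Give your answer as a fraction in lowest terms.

Isla's father's ABO genotype from BO × BB: 1/2 BB, 1/2 BO.
Crossing each possibility with the mother AA and summing P(type AB): 1/2·1 + 1/2·1/2 = 3/4.
Similarly for Rh via the father's Rh distribution: P(Rh-) = 1/8.
Independent loci: 3/4 × 1/8 = 3/32.

3/32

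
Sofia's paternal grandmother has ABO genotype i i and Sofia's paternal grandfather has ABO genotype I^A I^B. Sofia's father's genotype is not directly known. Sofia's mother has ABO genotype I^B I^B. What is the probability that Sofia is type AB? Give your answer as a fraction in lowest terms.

1/4

Sofia's father's ABO genotype from i i × I^A I^B: 1/2 I^A i, 1/2 I^B i.
Crossing each possibility with the mother I^B I^B and summing P(type AB): 1/2·1/2 + 1/2·0 = 1/4.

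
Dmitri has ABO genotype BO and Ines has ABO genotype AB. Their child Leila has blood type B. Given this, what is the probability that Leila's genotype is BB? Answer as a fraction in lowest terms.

Cross BO × AB → 1/4 AB, 1/4 AO, 1/4 BB, 1/4 BO.
Type-B genotypes among offspring: BB (1/4), BO (1/4); total 1/2.
P(BB | type B) = (1/4) / (1/2) = 1/2.

1/2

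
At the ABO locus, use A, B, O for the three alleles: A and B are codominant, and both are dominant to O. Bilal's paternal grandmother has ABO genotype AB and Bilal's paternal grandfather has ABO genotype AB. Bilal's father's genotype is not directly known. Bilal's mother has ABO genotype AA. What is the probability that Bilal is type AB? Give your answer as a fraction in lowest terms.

Bilal's father's ABO genotype from AB × AB: 1/4 AA, 1/2 AB, 1/4 BB.
Crossing each possibility with the mother AA and summing P(type AB): 1/4·0 + 1/2·1/2 + 1/4·1 = 1/2.

1/2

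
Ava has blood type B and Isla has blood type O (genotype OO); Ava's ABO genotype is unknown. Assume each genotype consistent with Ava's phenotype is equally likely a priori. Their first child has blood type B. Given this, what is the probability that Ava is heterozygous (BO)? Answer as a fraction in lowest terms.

Possible genotypes: Ava ∈ {BB, BO}; Isla ∈ {OO}.
Weight each parental genotype pair by prior × P(type-B child):
  BB × OO: posterior weight 2/3.
  BO × OO: posterior weight 1/3.
Sum the posterior weight over pairs where Ava is BO: 1/3.

1/3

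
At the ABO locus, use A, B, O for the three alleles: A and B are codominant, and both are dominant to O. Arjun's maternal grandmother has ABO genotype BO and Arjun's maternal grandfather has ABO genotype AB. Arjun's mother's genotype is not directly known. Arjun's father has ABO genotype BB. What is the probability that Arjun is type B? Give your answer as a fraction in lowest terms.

3/4

Arjun's mother's ABO genotype from BO × AB: 1/4 AB, 1/4 AO, 1/4 BB, 1/4 BO.
Crossing each possibility with the father BB and summing P(type B): 1/4·1/2 + 1/4·1/2 + 1/4·1 + 1/4·1 = 3/4.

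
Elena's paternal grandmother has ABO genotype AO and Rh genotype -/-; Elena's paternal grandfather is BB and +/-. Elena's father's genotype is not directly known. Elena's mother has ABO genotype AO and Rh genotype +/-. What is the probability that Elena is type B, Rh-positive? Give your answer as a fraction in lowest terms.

5/32

Elena's father's ABO genotype from AO × BB: 1/2 AB, 1/2 BO.
Crossing each possibility with the mother AO and summing P(type B): 1/2·1/4 + 1/2·1/4 = 1/4.
Similarly for Rh via the father's Rh distribution: P(Rh+) = 5/8.
Independent loci: 1/4 × 5/8 = 5/32.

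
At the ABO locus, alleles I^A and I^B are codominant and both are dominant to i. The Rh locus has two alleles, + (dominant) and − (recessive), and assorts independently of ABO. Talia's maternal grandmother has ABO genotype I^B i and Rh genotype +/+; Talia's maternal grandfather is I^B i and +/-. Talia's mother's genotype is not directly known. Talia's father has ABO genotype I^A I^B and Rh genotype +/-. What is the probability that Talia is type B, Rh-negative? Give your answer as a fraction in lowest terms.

Talia's mother's ABO genotype from I^B i × I^B i: 1/4 I^B I^B, 1/2 I^B i, 1/4 i i.
Crossing each possibility with the father I^A I^B and summing P(type B): 1/4·1/2 + 1/2·1/2 + 1/4·1/2 = 1/2.
Similarly for Rh via the mother's Rh distribution: P(Rh-) = 1/8.
Independent loci: 1/2 × 1/8 = 1/16.

1/16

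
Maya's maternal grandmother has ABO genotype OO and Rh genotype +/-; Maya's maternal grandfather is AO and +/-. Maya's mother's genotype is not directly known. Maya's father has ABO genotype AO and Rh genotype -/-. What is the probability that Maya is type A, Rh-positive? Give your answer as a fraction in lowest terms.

Maya's mother's ABO genotype from OO × AO: 1/2 AO, 1/2 OO.
Crossing each possibility with the father AO and summing P(type A): 1/2·3/4 + 1/2·1/2 = 5/8.
Similarly for Rh via the mother's Rh distribution: P(Rh+) = 1/2.
Independent loci: 5/8 × 1/2 = 5/16.

5/16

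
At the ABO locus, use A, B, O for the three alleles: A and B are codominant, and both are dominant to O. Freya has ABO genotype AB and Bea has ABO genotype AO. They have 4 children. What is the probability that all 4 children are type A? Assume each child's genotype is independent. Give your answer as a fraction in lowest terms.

1/16

ABO cross AB × AO → 1/2 A, 1/4 B, 1/4 AB.
So P(type A) = 1/2 per child.
All 4 independent: (1/2)^4 = 1/16.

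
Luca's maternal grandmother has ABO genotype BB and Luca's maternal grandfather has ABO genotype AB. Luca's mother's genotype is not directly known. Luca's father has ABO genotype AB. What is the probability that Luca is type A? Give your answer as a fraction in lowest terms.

Luca's mother's ABO genotype from BB × AB: 1/2 AB, 1/2 BB.
Crossing each possibility with the father AB and summing P(type A): 1/2·1/4 + 1/2·0 = 1/8.

1/8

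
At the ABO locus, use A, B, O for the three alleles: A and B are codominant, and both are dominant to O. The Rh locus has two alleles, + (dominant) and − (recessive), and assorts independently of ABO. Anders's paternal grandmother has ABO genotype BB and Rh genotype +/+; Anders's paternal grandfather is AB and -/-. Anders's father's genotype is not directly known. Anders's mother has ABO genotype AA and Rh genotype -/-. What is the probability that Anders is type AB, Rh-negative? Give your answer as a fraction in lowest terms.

3/8

Anders's father's ABO genotype from BB × AB: 1/2 AB, 1/2 BB.
Crossing each possibility with the mother AA and summing P(type AB): 1/2·1/2 + 1/2·1 = 3/4.
Similarly for Rh via the father's Rh distribution: P(Rh-) = 1/2.
Independent loci: 3/4 × 1/2 = 3/8.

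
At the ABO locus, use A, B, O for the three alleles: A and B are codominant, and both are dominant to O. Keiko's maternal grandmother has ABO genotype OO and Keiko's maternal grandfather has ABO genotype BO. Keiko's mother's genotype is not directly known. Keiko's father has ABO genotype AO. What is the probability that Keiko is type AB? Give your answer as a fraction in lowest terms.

1/8

Keiko's mother's ABO genotype from OO × BO: 1/2 BO, 1/2 OO.
Crossing each possibility with the father AO and summing P(type AB): 1/2·1/4 + 1/2·0 = 1/8.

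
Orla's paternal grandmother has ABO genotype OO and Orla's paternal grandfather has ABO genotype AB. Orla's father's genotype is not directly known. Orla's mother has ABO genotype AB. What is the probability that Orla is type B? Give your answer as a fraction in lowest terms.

Orla's father's ABO genotype from OO × AB: 1/2 AO, 1/2 BO.
Crossing each possibility with the mother AB and summing P(type B): 1/2·1/4 + 1/2·1/2 = 3/8.

3/8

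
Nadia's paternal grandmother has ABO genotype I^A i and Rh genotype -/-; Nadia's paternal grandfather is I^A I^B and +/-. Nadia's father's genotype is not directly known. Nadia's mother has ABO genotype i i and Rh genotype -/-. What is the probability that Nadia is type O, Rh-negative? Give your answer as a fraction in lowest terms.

3/16

Nadia's father's ABO genotype from I^A i × I^A I^B: 1/4 I^A I^A, 1/4 I^A I^B, 1/4 I^A i, 1/4 I^B i.
Crossing each possibility with the mother i i and summing P(type O): 1/4·0 + 1/4·0 + 1/4·1/2 + 1/4·1/2 = 1/4.
Similarly for Rh via the father's Rh distribution: P(Rh-) = 3/4.
Independent loci: 1/4 × 3/4 = 3/16.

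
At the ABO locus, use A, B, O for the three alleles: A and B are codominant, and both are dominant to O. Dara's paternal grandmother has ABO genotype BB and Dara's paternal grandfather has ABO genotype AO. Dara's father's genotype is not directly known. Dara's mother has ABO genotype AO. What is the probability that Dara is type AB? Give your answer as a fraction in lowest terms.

1/4

Dara's father's ABO genotype from BB × AO: 1/2 AB, 1/2 BO.
Crossing each possibility with the mother AO and summing P(type AB): 1/2·1/4 + 1/2·1/4 = 1/4.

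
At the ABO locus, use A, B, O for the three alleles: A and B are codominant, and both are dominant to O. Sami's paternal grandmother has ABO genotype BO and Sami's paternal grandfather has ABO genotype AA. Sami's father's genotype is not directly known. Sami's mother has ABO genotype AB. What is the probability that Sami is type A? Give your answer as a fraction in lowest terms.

Sami's father's ABO genotype from BO × AA: 1/2 AB, 1/2 AO.
Crossing each possibility with the mother AB and summing P(type A): 1/2·1/4 + 1/2·1/2 = 3/8.

3/8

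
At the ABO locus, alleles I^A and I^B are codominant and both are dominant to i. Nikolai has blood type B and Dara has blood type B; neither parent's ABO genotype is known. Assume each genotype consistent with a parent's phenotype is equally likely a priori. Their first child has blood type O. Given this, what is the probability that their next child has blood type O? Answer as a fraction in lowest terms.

1/4

Possible genotypes: Nikolai ∈ {I^B I^B, I^B i}; Dara ∈ {I^B I^B, I^B i}.
Weight each parental genotype pair by prior × P(type-O child):
  I^B i × I^B i: posterior weight 1; P(next child type O) = 1/4.
Weighted sum = 1/4.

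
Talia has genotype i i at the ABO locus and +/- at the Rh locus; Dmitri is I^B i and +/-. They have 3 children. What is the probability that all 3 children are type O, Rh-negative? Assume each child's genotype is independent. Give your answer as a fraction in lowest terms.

1/512

ABO cross i i × I^B i → 1/2 O, 1/2 B.
Rh cross +/- × +/- → 3/4 Rh+, 1/4 Rh-; so P(type O, Rh-negative) = 1/2 × 1/4 = 1/8 per child.
All 3 independent: (1/8)^3 = 1/512.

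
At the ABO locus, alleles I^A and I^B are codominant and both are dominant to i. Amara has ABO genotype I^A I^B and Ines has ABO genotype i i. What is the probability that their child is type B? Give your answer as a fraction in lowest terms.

ABO cross I^A I^B × i i → offspring phenotypes: 1/2 A, 1/2 B.
So P(type B) = 1/2.

1/2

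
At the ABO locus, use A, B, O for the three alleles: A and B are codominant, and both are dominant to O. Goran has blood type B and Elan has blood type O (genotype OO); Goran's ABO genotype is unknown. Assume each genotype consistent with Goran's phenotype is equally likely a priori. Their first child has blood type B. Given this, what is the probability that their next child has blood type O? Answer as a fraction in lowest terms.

Possible genotypes: Goran ∈ {BB, BO}; Elan ∈ {OO}.
Weight each parental genotype pair by prior × P(type-B child):
  BB × OO: posterior weight 2/3; P(next child type O) = 0.
  BO × OO: posterior weight 1/3; P(next child type O) = 1/2.
Weighted sum = 1/6.

1/6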